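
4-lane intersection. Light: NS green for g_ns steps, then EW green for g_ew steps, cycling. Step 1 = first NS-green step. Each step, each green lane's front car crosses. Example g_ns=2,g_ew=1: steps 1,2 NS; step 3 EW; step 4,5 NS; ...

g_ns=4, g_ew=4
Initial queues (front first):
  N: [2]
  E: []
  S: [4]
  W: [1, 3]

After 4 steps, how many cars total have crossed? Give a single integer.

Step 1 [NS]: N:car2-GO,E:wait,S:car4-GO,W:wait | queues: N=0 E=0 S=0 W=2
Step 2 [NS]: N:empty,E:wait,S:empty,W:wait | queues: N=0 E=0 S=0 W=2
Step 3 [NS]: N:empty,E:wait,S:empty,W:wait | queues: N=0 E=0 S=0 W=2
Step 4 [NS]: N:empty,E:wait,S:empty,W:wait | queues: N=0 E=0 S=0 W=2
Cars crossed by step 4: 2

Answer: 2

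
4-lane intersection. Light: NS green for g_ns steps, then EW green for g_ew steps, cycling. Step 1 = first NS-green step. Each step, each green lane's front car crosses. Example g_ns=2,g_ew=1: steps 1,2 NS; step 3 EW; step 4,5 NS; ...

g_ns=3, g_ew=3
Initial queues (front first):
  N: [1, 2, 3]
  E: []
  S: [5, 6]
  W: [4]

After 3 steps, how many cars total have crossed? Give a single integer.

Answer: 5

Derivation:
Step 1 [NS]: N:car1-GO,E:wait,S:car5-GO,W:wait | queues: N=2 E=0 S=1 W=1
Step 2 [NS]: N:car2-GO,E:wait,S:car6-GO,W:wait | queues: N=1 E=0 S=0 W=1
Step 3 [NS]: N:car3-GO,E:wait,S:empty,W:wait | queues: N=0 E=0 S=0 W=1
Cars crossed by step 3: 5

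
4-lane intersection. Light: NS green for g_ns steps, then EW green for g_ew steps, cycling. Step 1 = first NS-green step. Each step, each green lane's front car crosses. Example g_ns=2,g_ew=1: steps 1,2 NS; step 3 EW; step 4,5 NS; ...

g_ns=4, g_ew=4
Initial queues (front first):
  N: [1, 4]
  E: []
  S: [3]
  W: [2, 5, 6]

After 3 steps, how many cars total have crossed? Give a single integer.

Step 1 [NS]: N:car1-GO,E:wait,S:car3-GO,W:wait | queues: N=1 E=0 S=0 W=3
Step 2 [NS]: N:car4-GO,E:wait,S:empty,W:wait | queues: N=0 E=0 S=0 W=3
Step 3 [NS]: N:empty,E:wait,S:empty,W:wait | queues: N=0 E=0 S=0 W=3
Cars crossed by step 3: 3

Answer: 3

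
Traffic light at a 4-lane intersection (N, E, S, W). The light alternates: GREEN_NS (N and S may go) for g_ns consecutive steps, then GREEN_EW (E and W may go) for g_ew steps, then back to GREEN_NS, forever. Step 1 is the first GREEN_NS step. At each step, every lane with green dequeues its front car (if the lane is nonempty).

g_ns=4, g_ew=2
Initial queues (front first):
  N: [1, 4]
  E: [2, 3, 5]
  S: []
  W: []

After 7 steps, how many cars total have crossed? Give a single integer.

Step 1 [NS]: N:car1-GO,E:wait,S:empty,W:wait | queues: N=1 E=3 S=0 W=0
Step 2 [NS]: N:car4-GO,E:wait,S:empty,W:wait | queues: N=0 E=3 S=0 W=0
Step 3 [NS]: N:empty,E:wait,S:empty,W:wait | queues: N=0 E=3 S=0 W=0
Step 4 [NS]: N:empty,E:wait,S:empty,W:wait | queues: N=0 E=3 S=0 W=0
Step 5 [EW]: N:wait,E:car2-GO,S:wait,W:empty | queues: N=0 E=2 S=0 W=0
Step 6 [EW]: N:wait,E:car3-GO,S:wait,W:empty | queues: N=0 E=1 S=0 W=0
Step 7 [NS]: N:empty,E:wait,S:empty,W:wait | queues: N=0 E=1 S=0 W=0
Cars crossed by step 7: 4

Answer: 4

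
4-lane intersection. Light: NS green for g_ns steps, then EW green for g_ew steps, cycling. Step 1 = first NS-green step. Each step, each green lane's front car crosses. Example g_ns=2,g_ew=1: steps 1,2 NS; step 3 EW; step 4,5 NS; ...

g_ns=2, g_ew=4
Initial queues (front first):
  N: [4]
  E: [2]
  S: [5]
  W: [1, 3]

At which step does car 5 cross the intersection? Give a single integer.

Step 1 [NS]: N:car4-GO,E:wait,S:car5-GO,W:wait | queues: N=0 E=1 S=0 W=2
Step 2 [NS]: N:empty,E:wait,S:empty,W:wait | queues: N=0 E=1 S=0 W=2
Step 3 [EW]: N:wait,E:car2-GO,S:wait,W:car1-GO | queues: N=0 E=0 S=0 W=1
Step 4 [EW]: N:wait,E:empty,S:wait,W:car3-GO | queues: N=0 E=0 S=0 W=0
Car 5 crosses at step 1

1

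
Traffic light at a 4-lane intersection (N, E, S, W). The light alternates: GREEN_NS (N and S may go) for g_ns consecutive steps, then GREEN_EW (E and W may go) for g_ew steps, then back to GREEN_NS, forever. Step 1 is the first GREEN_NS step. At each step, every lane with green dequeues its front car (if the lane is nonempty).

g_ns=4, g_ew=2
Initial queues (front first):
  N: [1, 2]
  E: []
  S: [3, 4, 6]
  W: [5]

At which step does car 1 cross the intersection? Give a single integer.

Step 1 [NS]: N:car1-GO,E:wait,S:car3-GO,W:wait | queues: N=1 E=0 S=2 W=1
Step 2 [NS]: N:car2-GO,E:wait,S:car4-GO,W:wait | queues: N=0 E=0 S=1 W=1
Step 3 [NS]: N:empty,E:wait,S:car6-GO,W:wait | queues: N=0 E=0 S=0 W=1
Step 4 [NS]: N:empty,E:wait,S:empty,W:wait | queues: N=0 E=0 S=0 W=1
Step 5 [EW]: N:wait,E:empty,S:wait,W:car5-GO | queues: N=0 E=0 S=0 W=0
Car 1 crosses at step 1

1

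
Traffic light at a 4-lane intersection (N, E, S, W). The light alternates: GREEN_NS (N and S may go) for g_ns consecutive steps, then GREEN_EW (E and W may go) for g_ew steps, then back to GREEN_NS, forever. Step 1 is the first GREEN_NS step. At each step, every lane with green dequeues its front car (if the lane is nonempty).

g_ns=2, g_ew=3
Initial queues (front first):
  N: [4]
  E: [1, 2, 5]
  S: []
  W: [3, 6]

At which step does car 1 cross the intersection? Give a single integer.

Step 1 [NS]: N:car4-GO,E:wait,S:empty,W:wait | queues: N=0 E=3 S=0 W=2
Step 2 [NS]: N:empty,E:wait,S:empty,W:wait | queues: N=0 E=3 S=0 W=2
Step 3 [EW]: N:wait,E:car1-GO,S:wait,W:car3-GO | queues: N=0 E=2 S=0 W=1
Step 4 [EW]: N:wait,E:car2-GO,S:wait,W:car6-GO | queues: N=0 E=1 S=0 W=0
Step 5 [EW]: N:wait,E:car5-GO,S:wait,W:empty | queues: N=0 E=0 S=0 W=0
Car 1 crosses at step 3

3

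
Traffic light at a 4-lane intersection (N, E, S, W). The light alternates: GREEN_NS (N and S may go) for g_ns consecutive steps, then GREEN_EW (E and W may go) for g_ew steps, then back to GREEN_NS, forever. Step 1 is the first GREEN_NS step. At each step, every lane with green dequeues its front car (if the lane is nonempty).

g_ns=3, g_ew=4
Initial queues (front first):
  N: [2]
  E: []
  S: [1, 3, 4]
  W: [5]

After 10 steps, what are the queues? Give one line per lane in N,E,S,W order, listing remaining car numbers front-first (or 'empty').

Step 1 [NS]: N:car2-GO,E:wait,S:car1-GO,W:wait | queues: N=0 E=0 S=2 W=1
Step 2 [NS]: N:empty,E:wait,S:car3-GO,W:wait | queues: N=0 E=0 S=1 W=1
Step 3 [NS]: N:empty,E:wait,S:car4-GO,W:wait | queues: N=0 E=0 S=0 W=1
Step 4 [EW]: N:wait,E:empty,S:wait,W:car5-GO | queues: N=0 E=0 S=0 W=0

N: empty
E: empty
S: empty
W: empty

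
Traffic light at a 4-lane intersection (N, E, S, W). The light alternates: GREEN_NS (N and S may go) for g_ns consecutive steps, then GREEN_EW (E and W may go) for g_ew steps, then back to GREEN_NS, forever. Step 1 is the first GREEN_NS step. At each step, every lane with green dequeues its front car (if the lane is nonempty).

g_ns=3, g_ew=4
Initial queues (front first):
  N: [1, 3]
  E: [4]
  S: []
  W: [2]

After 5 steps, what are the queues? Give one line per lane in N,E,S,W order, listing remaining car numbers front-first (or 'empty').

Step 1 [NS]: N:car1-GO,E:wait,S:empty,W:wait | queues: N=1 E=1 S=0 W=1
Step 2 [NS]: N:car3-GO,E:wait,S:empty,W:wait | queues: N=0 E=1 S=0 W=1
Step 3 [NS]: N:empty,E:wait,S:empty,W:wait | queues: N=0 E=1 S=0 W=1
Step 4 [EW]: N:wait,E:car4-GO,S:wait,W:car2-GO | queues: N=0 E=0 S=0 W=0

N: empty
E: empty
S: empty
W: empty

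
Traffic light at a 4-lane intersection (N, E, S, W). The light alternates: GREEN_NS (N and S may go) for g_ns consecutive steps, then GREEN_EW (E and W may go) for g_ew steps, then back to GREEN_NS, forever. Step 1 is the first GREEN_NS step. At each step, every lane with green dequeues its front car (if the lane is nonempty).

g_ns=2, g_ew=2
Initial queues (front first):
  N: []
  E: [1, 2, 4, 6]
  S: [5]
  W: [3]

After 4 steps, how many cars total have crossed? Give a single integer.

Answer: 4

Derivation:
Step 1 [NS]: N:empty,E:wait,S:car5-GO,W:wait | queues: N=0 E=4 S=0 W=1
Step 2 [NS]: N:empty,E:wait,S:empty,W:wait | queues: N=0 E=4 S=0 W=1
Step 3 [EW]: N:wait,E:car1-GO,S:wait,W:car3-GO | queues: N=0 E=3 S=0 W=0
Step 4 [EW]: N:wait,E:car2-GO,S:wait,W:empty | queues: N=0 E=2 S=0 W=0
Cars crossed by step 4: 4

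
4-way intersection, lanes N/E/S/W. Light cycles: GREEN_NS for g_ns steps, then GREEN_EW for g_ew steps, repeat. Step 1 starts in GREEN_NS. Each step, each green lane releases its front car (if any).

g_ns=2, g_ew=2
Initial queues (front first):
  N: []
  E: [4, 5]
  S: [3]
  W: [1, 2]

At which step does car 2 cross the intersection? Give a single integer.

Step 1 [NS]: N:empty,E:wait,S:car3-GO,W:wait | queues: N=0 E=2 S=0 W=2
Step 2 [NS]: N:empty,E:wait,S:empty,W:wait | queues: N=0 E=2 S=0 W=2
Step 3 [EW]: N:wait,E:car4-GO,S:wait,W:car1-GO | queues: N=0 E=1 S=0 W=1
Step 4 [EW]: N:wait,E:car5-GO,S:wait,W:car2-GO | queues: N=0 E=0 S=0 W=0
Car 2 crosses at step 4

4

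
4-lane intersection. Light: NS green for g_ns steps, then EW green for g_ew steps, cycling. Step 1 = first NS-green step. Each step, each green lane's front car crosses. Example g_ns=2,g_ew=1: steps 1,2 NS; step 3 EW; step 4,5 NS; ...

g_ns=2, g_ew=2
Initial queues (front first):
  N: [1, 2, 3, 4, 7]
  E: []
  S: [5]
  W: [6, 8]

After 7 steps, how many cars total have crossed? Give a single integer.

Answer: 7

Derivation:
Step 1 [NS]: N:car1-GO,E:wait,S:car5-GO,W:wait | queues: N=4 E=0 S=0 W=2
Step 2 [NS]: N:car2-GO,E:wait,S:empty,W:wait | queues: N=3 E=0 S=0 W=2
Step 3 [EW]: N:wait,E:empty,S:wait,W:car6-GO | queues: N=3 E=0 S=0 W=1
Step 4 [EW]: N:wait,E:empty,S:wait,W:car8-GO | queues: N=3 E=0 S=0 W=0
Step 5 [NS]: N:car3-GO,E:wait,S:empty,W:wait | queues: N=2 E=0 S=0 W=0
Step 6 [NS]: N:car4-GO,E:wait,S:empty,W:wait | queues: N=1 E=0 S=0 W=0
Step 7 [EW]: N:wait,E:empty,S:wait,W:empty | queues: N=1 E=0 S=0 W=0
Cars crossed by step 7: 7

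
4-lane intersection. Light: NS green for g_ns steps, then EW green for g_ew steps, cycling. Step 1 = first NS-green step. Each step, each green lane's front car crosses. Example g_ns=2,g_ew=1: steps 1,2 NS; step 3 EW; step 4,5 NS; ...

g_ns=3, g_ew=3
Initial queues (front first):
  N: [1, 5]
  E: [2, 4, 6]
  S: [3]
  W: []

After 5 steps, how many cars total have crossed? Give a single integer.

Answer: 5

Derivation:
Step 1 [NS]: N:car1-GO,E:wait,S:car3-GO,W:wait | queues: N=1 E=3 S=0 W=0
Step 2 [NS]: N:car5-GO,E:wait,S:empty,W:wait | queues: N=0 E=3 S=0 W=0
Step 3 [NS]: N:empty,E:wait,S:empty,W:wait | queues: N=0 E=3 S=0 W=0
Step 4 [EW]: N:wait,E:car2-GO,S:wait,W:empty | queues: N=0 E=2 S=0 W=0
Step 5 [EW]: N:wait,E:car4-GO,S:wait,W:empty | queues: N=0 E=1 S=0 W=0
Cars crossed by step 5: 5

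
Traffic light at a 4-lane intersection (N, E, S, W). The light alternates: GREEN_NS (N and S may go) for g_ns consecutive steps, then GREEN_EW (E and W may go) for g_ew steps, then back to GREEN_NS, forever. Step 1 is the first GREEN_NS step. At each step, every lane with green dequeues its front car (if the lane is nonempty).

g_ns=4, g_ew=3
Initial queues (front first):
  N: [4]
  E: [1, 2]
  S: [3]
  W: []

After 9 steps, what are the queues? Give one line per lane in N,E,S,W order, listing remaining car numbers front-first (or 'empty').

Step 1 [NS]: N:car4-GO,E:wait,S:car3-GO,W:wait | queues: N=0 E=2 S=0 W=0
Step 2 [NS]: N:empty,E:wait,S:empty,W:wait | queues: N=0 E=2 S=0 W=0
Step 3 [NS]: N:empty,E:wait,S:empty,W:wait | queues: N=0 E=2 S=0 W=0
Step 4 [NS]: N:empty,E:wait,S:empty,W:wait | queues: N=0 E=2 S=0 W=0
Step 5 [EW]: N:wait,E:car1-GO,S:wait,W:empty | queues: N=0 E=1 S=0 W=0
Step 6 [EW]: N:wait,E:car2-GO,S:wait,W:empty | queues: N=0 E=0 S=0 W=0

N: empty
E: empty
S: empty
W: empty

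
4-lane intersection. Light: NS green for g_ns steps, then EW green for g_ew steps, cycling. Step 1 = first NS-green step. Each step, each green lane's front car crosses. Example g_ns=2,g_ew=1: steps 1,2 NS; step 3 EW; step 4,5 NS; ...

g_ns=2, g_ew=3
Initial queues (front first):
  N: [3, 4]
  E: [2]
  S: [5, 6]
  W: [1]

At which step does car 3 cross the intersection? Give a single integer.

Step 1 [NS]: N:car3-GO,E:wait,S:car5-GO,W:wait | queues: N=1 E=1 S=1 W=1
Step 2 [NS]: N:car4-GO,E:wait,S:car6-GO,W:wait | queues: N=0 E=1 S=0 W=1
Step 3 [EW]: N:wait,E:car2-GO,S:wait,W:car1-GO | queues: N=0 E=0 S=0 W=0
Car 3 crosses at step 1

1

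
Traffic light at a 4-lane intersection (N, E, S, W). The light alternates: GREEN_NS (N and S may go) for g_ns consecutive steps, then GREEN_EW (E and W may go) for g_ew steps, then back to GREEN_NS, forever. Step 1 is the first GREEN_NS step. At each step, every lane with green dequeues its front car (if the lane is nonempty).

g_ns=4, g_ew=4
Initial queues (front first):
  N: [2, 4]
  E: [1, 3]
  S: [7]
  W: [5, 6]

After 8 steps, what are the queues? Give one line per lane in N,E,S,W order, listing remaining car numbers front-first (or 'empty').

Step 1 [NS]: N:car2-GO,E:wait,S:car7-GO,W:wait | queues: N=1 E=2 S=0 W=2
Step 2 [NS]: N:car4-GO,E:wait,S:empty,W:wait | queues: N=0 E=2 S=0 W=2
Step 3 [NS]: N:empty,E:wait,S:empty,W:wait | queues: N=0 E=2 S=0 W=2
Step 4 [NS]: N:empty,E:wait,S:empty,W:wait | queues: N=0 E=2 S=0 W=2
Step 5 [EW]: N:wait,E:car1-GO,S:wait,W:car5-GO | queues: N=0 E=1 S=0 W=1
Step 6 [EW]: N:wait,E:car3-GO,S:wait,W:car6-GO | queues: N=0 E=0 S=0 W=0

N: empty
E: empty
S: empty
W: empty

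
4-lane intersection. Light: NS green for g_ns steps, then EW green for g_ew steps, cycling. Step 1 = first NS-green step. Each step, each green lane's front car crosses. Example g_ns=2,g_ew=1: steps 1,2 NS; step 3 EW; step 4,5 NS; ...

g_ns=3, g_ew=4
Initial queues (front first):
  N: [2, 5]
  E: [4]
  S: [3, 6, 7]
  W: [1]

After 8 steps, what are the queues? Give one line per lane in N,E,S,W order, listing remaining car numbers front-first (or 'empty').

Step 1 [NS]: N:car2-GO,E:wait,S:car3-GO,W:wait | queues: N=1 E=1 S=2 W=1
Step 2 [NS]: N:car5-GO,E:wait,S:car6-GO,W:wait | queues: N=0 E=1 S=1 W=1
Step 3 [NS]: N:empty,E:wait,S:car7-GO,W:wait | queues: N=0 E=1 S=0 W=1
Step 4 [EW]: N:wait,E:car4-GO,S:wait,W:car1-GO | queues: N=0 E=0 S=0 W=0

N: empty
E: empty
S: empty
W: empty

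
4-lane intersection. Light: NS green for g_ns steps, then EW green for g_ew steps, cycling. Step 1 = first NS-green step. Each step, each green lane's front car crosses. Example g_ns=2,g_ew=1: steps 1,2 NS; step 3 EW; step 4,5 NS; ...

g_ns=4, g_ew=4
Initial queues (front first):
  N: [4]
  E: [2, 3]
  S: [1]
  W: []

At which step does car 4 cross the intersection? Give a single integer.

Step 1 [NS]: N:car4-GO,E:wait,S:car1-GO,W:wait | queues: N=0 E=2 S=0 W=0
Step 2 [NS]: N:empty,E:wait,S:empty,W:wait | queues: N=0 E=2 S=0 W=0
Step 3 [NS]: N:empty,E:wait,S:empty,W:wait | queues: N=0 E=2 S=0 W=0
Step 4 [NS]: N:empty,E:wait,S:empty,W:wait | queues: N=0 E=2 S=0 W=0
Step 5 [EW]: N:wait,E:car2-GO,S:wait,W:empty | queues: N=0 E=1 S=0 W=0
Step 6 [EW]: N:wait,E:car3-GO,S:wait,W:empty | queues: N=0 E=0 S=0 W=0
Car 4 crosses at step 1

1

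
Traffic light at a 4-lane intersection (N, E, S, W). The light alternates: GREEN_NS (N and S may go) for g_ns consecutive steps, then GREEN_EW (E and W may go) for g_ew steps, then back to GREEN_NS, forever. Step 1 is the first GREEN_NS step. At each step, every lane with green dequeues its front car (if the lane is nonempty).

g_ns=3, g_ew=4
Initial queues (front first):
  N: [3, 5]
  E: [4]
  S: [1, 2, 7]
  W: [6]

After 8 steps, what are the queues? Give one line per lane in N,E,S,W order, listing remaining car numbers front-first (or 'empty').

Step 1 [NS]: N:car3-GO,E:wait,S:car1-GO,W:wait | queues: N=1 E=1 S=2 W=1
Step 2 [NS]: N:car5-GO,E:wait,S:car2-GO,W:wait | queues: N=0 E=1 S=1 W=1
Step 3 [NS]: N:empty,E:wait,S:car7-GO,W:wait | queues: N=0 E=1 S=0 W=1
Step 4 [EW]: N:wait,E:car4-GO,S:wait,W:car6-GO | queues: N=0 E=0 S=0 W=0

N: empty
E: empty
S: empty
W: empty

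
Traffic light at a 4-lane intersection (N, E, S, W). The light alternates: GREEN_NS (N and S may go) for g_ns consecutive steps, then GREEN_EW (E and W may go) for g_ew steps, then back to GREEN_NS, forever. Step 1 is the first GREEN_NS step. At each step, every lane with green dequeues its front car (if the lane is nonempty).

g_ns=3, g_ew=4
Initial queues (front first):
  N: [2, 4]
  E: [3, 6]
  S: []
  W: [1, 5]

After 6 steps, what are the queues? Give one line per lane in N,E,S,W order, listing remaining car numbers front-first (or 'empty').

Step 1 [NS]: N:car2-GO,E:wait,S:empty,W:wait | queues: N=1 E=2 S=0 W=2
Step 2 [NS]: N:car4-GO,E:wait,S:empty,W:wait | queues: N=0 E=2 S=0 W=2
Step 3 [NS]: N:empty,E:wait,S:empty,W:wait | queues: N=0 E=2 S=0 W=2
Step 4 [EW]: N:wait,E:car3-GO,S:wait,W:car1-GO | queues: N=0 E=1 S=0 W=1
Step 5 [EW]: N:wait,E:car6-GO,S:wait,W:car5-GO | queues: N=0 E=0 S=0 W=0

N: empty
E: empty
S: empty
W: empty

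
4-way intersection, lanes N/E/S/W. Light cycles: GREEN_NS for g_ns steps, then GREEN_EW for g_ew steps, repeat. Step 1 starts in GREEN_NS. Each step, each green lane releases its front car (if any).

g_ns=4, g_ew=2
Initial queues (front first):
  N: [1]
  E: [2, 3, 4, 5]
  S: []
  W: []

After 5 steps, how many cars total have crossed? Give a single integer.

Answer: 2

Derivation:
Step 1 [NS]: N:car1-GO,E:wait,S:empty,W:wait | queues: N=0 E=4 S=0 W=0
Step 2 [NS]: N:empty,E:wait,S:empty,W:wait | queues: N=0 E=4 S=0 W=0
Step 3 [NS]: N:empty,E:wait,S:empty,W:wait | queues: N=0 E=4 S=0 W=0
Step 4 [NS]: N:empty,E:wait,S:empty,W:wait | queues: N=0 E=4 S=0 W=0
Step 5 [EW]: N:wait,E:car2-GO,S:wait,W:empty | queues: N=0 E=3 S=0 W=0
Cars crossed by step 5: 2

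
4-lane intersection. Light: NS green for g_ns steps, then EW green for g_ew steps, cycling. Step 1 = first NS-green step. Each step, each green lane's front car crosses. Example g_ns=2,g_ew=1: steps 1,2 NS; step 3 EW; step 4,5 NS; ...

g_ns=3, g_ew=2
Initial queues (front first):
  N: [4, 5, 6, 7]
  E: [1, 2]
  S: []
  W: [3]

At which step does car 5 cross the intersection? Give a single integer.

Step 1 [NS]: N:car4-GO,E:wait,S:empty,W:wait | queues: N=3 E=2 S=0 W=1
Step 2 [NS]: N:car5-GO,E:wait,S:empty,W:wait | queues: N=2 E=2 S=0 W=1
Step 3 [NS]: N:car6-GO,E:wait,S:empty,W:wait | queues: N=1 E=2 S=0 W=1
Step 4 [EW]: N:wait,E:car1-GO,S:wait,W:car3-GO | queues: N=1 E=1 S=0 W=0
Step 5 [EW]: N:wait,E:car2-GO,S:wait,W:empty | queues: N=1 E=0 S=0 W=0
Step 6 [NS]: N:car7-GO,E:wait,S:empty,W:wait | queues: N=0 E=0 S=0 W=0
Car 5 crosses at step 2

2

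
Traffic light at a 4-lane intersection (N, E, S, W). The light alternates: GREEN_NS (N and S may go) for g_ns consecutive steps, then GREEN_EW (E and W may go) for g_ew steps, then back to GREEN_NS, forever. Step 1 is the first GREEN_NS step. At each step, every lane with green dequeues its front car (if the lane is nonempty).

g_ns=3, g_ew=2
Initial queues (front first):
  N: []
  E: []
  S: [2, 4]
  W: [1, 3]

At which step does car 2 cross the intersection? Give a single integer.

Step 1 [NS]: N:empty,E:wait,S:car2-GO,W:wait | queues: N=0 E=0 S=1 W=2
Step 2 [NS]: N:empty,E:wait,S:car4-GO,W:wait | queues: N=0 E=0 S=0 W=2
Step 3 [NS]: N:empty,E:wait,S:empty,W:wait | queues: N=0 E=0 S=0 W=2
Step 4 [EW]: N:wait,E:empty,S:wait,W:car1-GO | queues: N=0 E=0 S=0 W=1
Step 5 [EW]: N:wait,E:empty,S:wait,W:car3-GO | queues: N=0 E=0 S=0 W=0
Car 2 crosses at step 1

1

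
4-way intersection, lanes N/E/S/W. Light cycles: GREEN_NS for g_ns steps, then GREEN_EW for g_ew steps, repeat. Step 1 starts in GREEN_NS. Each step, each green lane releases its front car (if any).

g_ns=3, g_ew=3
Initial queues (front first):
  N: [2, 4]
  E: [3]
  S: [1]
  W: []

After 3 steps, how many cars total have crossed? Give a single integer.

Step 1 [NS]: N:car2-GO,E:wait,S:car1-GO,W:wait | queues: N=1 E=1 S=0 W=0
Step 2 [NS]: N:car4-GO,E:wait,S:empty,W:wait | queues: N=0 E=1 S=0 W=0
Step 3 [NS]: N:empty,E:wait,S:empty,W:wait | queues: N=0 E=1 S=0 W=0
Cars crossed by step 3: 3

Answer: 3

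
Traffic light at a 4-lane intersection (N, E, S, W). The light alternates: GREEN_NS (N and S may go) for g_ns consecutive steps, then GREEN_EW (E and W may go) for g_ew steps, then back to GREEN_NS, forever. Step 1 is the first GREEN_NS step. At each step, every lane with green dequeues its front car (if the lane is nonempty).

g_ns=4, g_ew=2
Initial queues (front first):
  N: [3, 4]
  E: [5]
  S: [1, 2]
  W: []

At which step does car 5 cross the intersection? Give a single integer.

Step 1 [NS]: N:car3-GO,E:wait,S:car1-GO,W:wait | queues: N=1 E=1 S=1 W=0
Step 2 [NS]: N:car4-GO,E:wait,S:car2-GO,W:wait | queues: N=0 E=1 S=0 W=0
Step 3 [NS]: N:empty,E:wait,S:empty,W:wait | queues: N=0 E=1 S=0 W=0
Step 4 [NS]: N:empty,E:wait,S:empty,W:wait | queues: N=0 E=1 S=0 W=0
Step 5 [EW]: N:wait,E:car5-GO,S:wait,W:empty | queues: N=0 E=0 S=0 W=0
Car 5 crosses at step 5

5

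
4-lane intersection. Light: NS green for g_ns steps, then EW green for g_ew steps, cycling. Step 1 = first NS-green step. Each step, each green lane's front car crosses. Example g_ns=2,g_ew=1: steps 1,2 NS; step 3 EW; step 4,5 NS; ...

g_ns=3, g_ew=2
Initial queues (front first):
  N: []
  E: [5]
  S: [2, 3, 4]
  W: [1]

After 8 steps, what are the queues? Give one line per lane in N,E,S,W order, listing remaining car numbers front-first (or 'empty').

Step 1 [NS]: N:empty,E:wait,S:car2-GO,W:wait | queues: N=0 E=1 S=2 W=1
Step 2 [NS]: N:empty,E:wait,S:car3-GO,W:wait | queues: N=0 E=1 S=1 W=1
Step 3 [NS]: N:empty,E:wait,S:car4-GO,W:wait | queues: N=0 E=1 S=0 W=1
Step 4 [EW]: N:wait,E:car5-GO,S:wait,W:car1-GO | queues: N=0 E=0 S=0 W=0

N: empty
E: empty
S: empty
W: empty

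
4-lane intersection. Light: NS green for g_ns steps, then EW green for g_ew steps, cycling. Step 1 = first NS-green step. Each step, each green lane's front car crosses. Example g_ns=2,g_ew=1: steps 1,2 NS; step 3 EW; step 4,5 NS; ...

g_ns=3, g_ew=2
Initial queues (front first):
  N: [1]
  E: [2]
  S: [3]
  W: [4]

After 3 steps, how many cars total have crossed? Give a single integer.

Step 1 [NS]: N:car1-GO,E:wait,S:car3-GO,W:wait | queues: N=0 E=1 S=0 W=1
Step 2 [NS]: N:empty,E:wait,S:empty,W:wait | queues: N=0 E=1 S=0 W=1
Step 3 [NS]: N:empty,E:wait,S:empty,W:wait | queues: N=0 E=1 S=0 W=1
Cars crossed by step 3: 2

Answer: 2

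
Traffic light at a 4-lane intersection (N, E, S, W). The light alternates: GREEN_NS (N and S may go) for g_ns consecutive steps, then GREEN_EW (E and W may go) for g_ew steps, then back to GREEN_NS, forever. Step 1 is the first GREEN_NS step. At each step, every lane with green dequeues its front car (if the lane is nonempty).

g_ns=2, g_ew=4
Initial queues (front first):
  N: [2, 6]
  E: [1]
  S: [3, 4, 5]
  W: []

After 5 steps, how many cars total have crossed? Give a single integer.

Step 1 [NS]: N:car2-GO,E:wait,S:car3-GO,W:wait | queues: N=1 E=1 S=2 W=0
Step 2 [NS]: N:car6-GO,E:wait,S:car4-GO,W:wait | queues: N=0 E=1 S=1 W=0
Step 3 [EW]: N:wait,E:car1-GO,S:wait,W:empty | queues: N=0 E=0 S=1 W=0
Step 4 [EW]: N:wait,E:empty,S:wait,W:empty | queues: N=0 E=0 S=1 W=0
Step 5 [EW]: N:wait,E:empty,S:wait,W:empty | queues: N=0 E=0 S=1 W=0
Cars crossed by step 5: 5

Answer: 5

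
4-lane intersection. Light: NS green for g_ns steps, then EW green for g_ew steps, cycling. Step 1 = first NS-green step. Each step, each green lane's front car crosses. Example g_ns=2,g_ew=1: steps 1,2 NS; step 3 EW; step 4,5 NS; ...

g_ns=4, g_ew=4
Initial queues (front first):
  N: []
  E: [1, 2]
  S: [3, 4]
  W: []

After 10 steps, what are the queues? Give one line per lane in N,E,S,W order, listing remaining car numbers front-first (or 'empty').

Step 1 [NS]: N:empty,E:wait,S:car3-GO,W:wait | queues: N=0 E=2 S=1 W=0
Step 2 [NS]: N:empty,E:wait,S:car4-GO,W:wait | queues: N=0 E=2 S=0 W=0
Step 3 [NS]: N:empty,E:wait,S:empty,W:wait | queues: N=0 E=2 S=0 W=0
Step 4 [NS]: N:empty,E:wait,S:empty,W:wait | queues: N=0 E=2 S=0 W=0
Step 5 [EW]: N:wait,E:car1-GO,S:wait,W:empty | queues: N=0 E=1 S=0 W=0
Step 6 [EW]: N:wait,E:car2-GO,S:wait,W:empty | queues: N=0 E=0 S=0 W=0

N: empty
E: empty
S: empty
W: empty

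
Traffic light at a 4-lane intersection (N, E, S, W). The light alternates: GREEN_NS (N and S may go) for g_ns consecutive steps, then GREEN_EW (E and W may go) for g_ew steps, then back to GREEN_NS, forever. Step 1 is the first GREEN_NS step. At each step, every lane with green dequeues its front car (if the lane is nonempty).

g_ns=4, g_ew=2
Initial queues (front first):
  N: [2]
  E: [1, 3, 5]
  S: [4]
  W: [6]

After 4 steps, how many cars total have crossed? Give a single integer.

Answer: 2

Derivation:
Step 1 [NS]: N:car2-GO,E:wait,S:car4-GO,W:wait | queues: N=0 E=3 S=0 W=1
Step 2 [NS]: N:empty,E:wait,S:empty,W:wait | queues: N=0 E=3 S=0 W=1
Step 3 [NS]: N:empty,E:wait,S:empty,W:wait | queues: N=0 E=3 S=0 W=1
Step 4 [NS]: N:empty,E:wait,S:empty,W:wait | queues: N=0 E=3 S=0 W=1
Cars crossed by step 4: 2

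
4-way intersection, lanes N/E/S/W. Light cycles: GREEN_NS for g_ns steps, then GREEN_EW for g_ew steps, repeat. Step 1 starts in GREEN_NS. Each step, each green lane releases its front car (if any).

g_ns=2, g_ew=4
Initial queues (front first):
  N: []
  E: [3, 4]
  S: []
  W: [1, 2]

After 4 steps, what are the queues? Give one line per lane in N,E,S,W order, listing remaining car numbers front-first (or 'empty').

Step 1 [NS]: N:empty,E:wait,S:empty,W:wait | queues: N=0 E=2 S=0 W=2
Step 2 [NS]: N:empty,E:wait,S:empty,W:wait | queues: N=0 E=2 S=0 W=2
Step 3 [EW]: N:wait,E:car3-GO,S:wait,W:car1-GO | queues: N=0 E=1 S=0 W=1
Step 4 [EW]: N:wait,E:car4-GO,S:wait,W:car2-GO | queues: N=0 E=0 S=0 W=0

N: empty
E: empty
S: empty
W: empty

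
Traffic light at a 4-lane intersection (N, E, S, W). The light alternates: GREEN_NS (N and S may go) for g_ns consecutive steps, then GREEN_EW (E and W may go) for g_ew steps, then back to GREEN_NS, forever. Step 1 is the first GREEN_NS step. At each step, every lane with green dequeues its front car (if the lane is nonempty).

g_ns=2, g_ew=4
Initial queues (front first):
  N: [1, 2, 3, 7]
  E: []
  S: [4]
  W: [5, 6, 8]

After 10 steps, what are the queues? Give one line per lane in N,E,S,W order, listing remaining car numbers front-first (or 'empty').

Step 1 [NS]: N:car1-GO,E:wait,S:car4-GO,W:wait | queues: N=3 E=0 S=0 W=3
Step 2 [NS]: N:car2-GO,E:wait,S:empty,W:wait | queues: N=2 E=0 S=0 W=3
Step 3 [EW]: N:wait,E:empty,S:wait,W:car5-GO | queues: N=2 E=0 S=0 W=2
Step 4 [EW]: N:wait,E:empty,S:wait,W:car6-GO | queues: N=2 E=0 S=0 W=1
Step 5 [EW]: N:wait,E:empty,S:wait,W:car8-GO | queues: N=2 E=0 S=0 W=0
Step 6 [EW]: N:wait,E:empty,S:wait,W:empty | queues: N=2 E=0 S=0 W=0
Step 7 [NS]: N:car3-GO,E:wait,S:empty,W:wait | queues: N=1 E=0 S=0 W=0
Step 8 [NS]: N:car7-GO,E:wait,S:empty,W:wait | queues: N=0 E=0 S=0 W=0

N: empty
E: empty
S: empty
W: empty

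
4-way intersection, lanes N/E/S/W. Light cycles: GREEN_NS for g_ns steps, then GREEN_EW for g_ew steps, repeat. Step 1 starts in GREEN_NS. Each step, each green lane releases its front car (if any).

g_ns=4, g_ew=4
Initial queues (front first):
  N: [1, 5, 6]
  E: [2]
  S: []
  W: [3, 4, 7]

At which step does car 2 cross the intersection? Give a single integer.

Step 1 [NS]: N:car1-GO,E:wait,S:empty,W:wait | queues: N=2 E=1 S=0 W=3
Step 2 [NS]: N:car5-GO,E:wait,S:empty,W:wait | queues: N=1 E=1 S=0 W=3
Step 3 [NS]: N:car6-GO,E:wait,S:empty,W:wait | queues: N=0 E=1 S=0 W=3
Step 4 [NS]: N:empty,E:wait,S:empty,W:wait | queues: N=0 E=1 S=0 W=3
Step 5 [EW]: N:wait,E:car2-GO,S:wait,W:car3-GO | queues: N=0 E=0 S=0 W=2
Step 6 [EW]: N:wait,E:empty,S:wait,W:car4-GO | queues: N=0 E=0 S=0 W=1
Step 7 [EW]: N:wait,E:empty,S:wait,W:car7-GO | queues: N=0 E=0 S=0 W=0
Car 2 crosses at step 5

5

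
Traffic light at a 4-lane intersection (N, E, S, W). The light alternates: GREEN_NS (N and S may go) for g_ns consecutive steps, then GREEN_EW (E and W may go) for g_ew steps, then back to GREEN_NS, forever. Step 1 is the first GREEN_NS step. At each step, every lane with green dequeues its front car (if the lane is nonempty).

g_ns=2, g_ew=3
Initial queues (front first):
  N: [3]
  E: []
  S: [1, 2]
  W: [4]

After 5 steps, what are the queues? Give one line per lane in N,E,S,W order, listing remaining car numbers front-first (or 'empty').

Step 1 [NS]: N:car3-GO,E:wait,S:car1-GO,W:wait | queues: N=0 E=0 S=1 W=1
Step 2 [NS]: N:empty,E:wait,S:car2-GO,W:wait | queues: N=0 E=0 S=0 W=1
Step 3 [EW]: N:wait,E:empty,S:wait,W:car4-GO | queues: N=0 E=0 S=0 W=0

N: empty
E: empty
S: empty
W: empty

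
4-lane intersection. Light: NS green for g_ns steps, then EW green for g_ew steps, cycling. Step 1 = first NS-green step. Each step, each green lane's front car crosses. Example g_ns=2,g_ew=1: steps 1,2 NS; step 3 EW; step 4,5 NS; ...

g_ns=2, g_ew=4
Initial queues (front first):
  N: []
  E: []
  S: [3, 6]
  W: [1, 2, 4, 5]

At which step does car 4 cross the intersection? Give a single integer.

Step 1 [NS]: N:empty,E:wait,S:car3-GO,W:wait | queues: N=0 E=0 S=1 W=4
Step 2 [NS]: N:empty,E:wait,S:car6-GO,W:wait | queues: N=0 E=0 S=0 W=4
Step 3 [EW]: N:wait,E:empty,S:wait,W:car1-GO | queues: N=0 E=0 S=0 W=3
Step 4 [EW]: N:wait,E:empty,S:wait,W:car2-GO | queues: N=0 E=0 S=0 W=2
Step 5 [EW]: N:wait,E:empty,S:wait,W:car4-GO | queues: N=0 E=0 S=0 W=1
Step 6 [EW]: N:wait,E:empty,S:wait,W:car5-GO | queues: N=0 E=0 S=0 W=0
Car 4 crosses at step 5

5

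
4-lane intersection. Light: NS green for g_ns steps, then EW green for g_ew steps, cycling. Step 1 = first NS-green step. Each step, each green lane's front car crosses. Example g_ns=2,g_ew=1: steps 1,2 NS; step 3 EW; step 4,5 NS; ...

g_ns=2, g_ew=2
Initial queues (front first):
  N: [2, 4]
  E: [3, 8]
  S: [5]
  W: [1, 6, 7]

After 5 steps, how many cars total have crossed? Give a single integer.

Answer: 7

Derivation:
Step 1 [NS]: N:car2-GO,E:wait,S:car5-GO,W:wait | queues: N=1 E=2 S=0 W=3
Step 2 [NS]: N:car4-GO,E:wait,S:empty,W:wait | queues: N=0 E=2 S=0 W=3
Step 3 [EW]: N:wait,E:car3-GO,S:wait,W:car1-GO | queues: N=0 E=1 S=0 W=2
Step 4 [EW]: N:wait,E:car8-GO,S:wait,W:car6-GO | queues: N=0 E=0 S=0 W=1
Step 5 [NS]: N:empty,E:wait,S:empty,W:wait | queues: N=0 E=0 S=0 W=1
Cars crossed by step 5: 7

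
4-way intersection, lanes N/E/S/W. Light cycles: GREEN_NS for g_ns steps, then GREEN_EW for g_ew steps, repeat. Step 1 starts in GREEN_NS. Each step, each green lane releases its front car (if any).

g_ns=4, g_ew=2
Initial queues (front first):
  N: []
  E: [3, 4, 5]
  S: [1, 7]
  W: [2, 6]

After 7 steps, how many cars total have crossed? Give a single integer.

Answer: 6

Derivation:
Step 1 [NS]: N:empty,E:wait,S:car1-GO,W:wait | queues: N=0 E=3 S=1 W=2
Step 2 [NS]: N:empty,E:wait,S:car7-GO,W:wait | queues: N=0 E=3 S=0 W=2
Step 3 [NS]: N:empty,E:wait,S:empty,W:wait | queues: N=0 E=3 S=0 W=2
Step 4 [NS]: N:empty,E:wait,S:empty,W:wait | queues: N=0 E=3 S=0 W=2
Step 5 [EW]: N:wait,E:car3-GO,S:wait,W:car2-GO | queues: N=0 E=2 S=0 W=1
Step 6 [EW]: N:wait,E:car4-GO,S:wait,W:car6-GO | queues: N=0 E=1 S=0 W=0
Step 7 [NS]: N:empty,E:wait,S:empty,W:wait | queues: N=0 E=1 S=0 W=0
Cars crossed by step 7: 6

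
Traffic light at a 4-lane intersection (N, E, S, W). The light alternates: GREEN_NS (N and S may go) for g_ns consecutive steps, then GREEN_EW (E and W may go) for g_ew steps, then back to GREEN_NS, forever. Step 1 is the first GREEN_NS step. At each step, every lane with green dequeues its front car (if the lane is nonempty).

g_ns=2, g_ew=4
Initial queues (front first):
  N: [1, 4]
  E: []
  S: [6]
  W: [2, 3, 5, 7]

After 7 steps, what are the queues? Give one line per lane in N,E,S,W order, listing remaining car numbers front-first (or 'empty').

Step 1 [NS]: N:car1-GO,E:wait,S:car6-GO,W:wait | queues: N=1 E=0 S=0 W=4
Step 2 [NS]: N:car4-GO,E:wait,S:empty,W:wait | queues: N=0 E=0 S=0 W=4
Step 3 [EW]: N:wait,E:empty,S:wait,W:car2-GO | queues: N=0 E=0 S=0 W=3
Step 4 [EW]: N:wait,E:empty,S:wait,W:car3-GO | queues: N=0 E=0 S=0 W=2
Step 5 [EW]: N:wait,E:empty,S:wait,W:car5-GO | queues: N=0 E=0 S=0 W=1
Step 6 [EW]: N:wait,E:empty,S:wait,W:car7-GO | queues: N=0 E=0 S=0 W=0

N: empty
E: empty
S: empty
W: empty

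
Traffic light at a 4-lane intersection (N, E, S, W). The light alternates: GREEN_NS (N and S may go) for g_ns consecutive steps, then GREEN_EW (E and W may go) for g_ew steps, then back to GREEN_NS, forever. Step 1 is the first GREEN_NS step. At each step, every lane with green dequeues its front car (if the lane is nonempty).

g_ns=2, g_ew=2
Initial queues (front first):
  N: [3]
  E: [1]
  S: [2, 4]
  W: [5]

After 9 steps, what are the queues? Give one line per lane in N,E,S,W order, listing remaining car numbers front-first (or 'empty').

Step 1 [NS]: N:car3-GO,E:wait,S:car2-GO,W:wait | queues: N=0 E=1 S=1 W=1
Step 2 [NS]: N:empty,E:wait,S:car4-GO,W:wait | queues: N=0 E=1 S=0 W=1
Step 3 [EW]: N:wait,E:car1-GO,S:wait,W:car5-GO | queues: N=0 E=0 S=0 W=0

N: empty
E: empty
S: empty
W: empty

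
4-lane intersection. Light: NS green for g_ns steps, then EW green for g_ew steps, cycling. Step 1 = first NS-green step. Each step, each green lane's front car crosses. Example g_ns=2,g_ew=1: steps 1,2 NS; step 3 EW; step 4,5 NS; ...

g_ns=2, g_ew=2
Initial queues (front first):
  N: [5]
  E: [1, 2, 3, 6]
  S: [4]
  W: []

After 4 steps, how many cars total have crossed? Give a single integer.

Step 1 [NS]: N:car5-GO,E:wait,S:car4-GO,W:wait | queues: N=0 E=4 S=0 W=0
Step 2 [NS]: N:empty,E:wait,S:empty,W:wait | queues: N=0 E=4 S=0 W=0
Step 3 [EW]: N:wait,E:car1-GO,S:wait,W:empty | queues: N=0 E=3 S=0 W=0
Step 4 [EW]: N:wait,E:car2-GO,S:wait,W:empty | queues: N=0 E=2 S=0 W=0
Cars crossed by step 4: 4

Answer: 4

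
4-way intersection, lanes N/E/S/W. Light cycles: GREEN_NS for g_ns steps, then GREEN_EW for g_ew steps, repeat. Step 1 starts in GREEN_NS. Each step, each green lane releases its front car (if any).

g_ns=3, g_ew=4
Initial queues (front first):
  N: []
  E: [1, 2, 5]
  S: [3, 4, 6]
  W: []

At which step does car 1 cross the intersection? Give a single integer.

Step 1 [NS]: N:empty,E:wait,S:car3-GO,W:wait | queues: N=0 E=3 S=2 W=0
Step 2 [NS]: N:empty,E:wait,S:car4-GO,W:wait | queues: N=0 E=3 S=1 W=0
Step 3 [NS]: N:empty,E:wait,S:car6-GO,W:wait | queues: N=0 E=3 S=0 W=0
Step 4 [EW]: N:wait,E:car1-GO,S:wait,W:empty | queues: N=0 E=2 S=0 W=0
Step 5 [EW]: N:wait,E:car2-GO,S:wait,W:empty | queues: N=0 E=1 S=0 W=0
Step 6 [EW]: N:wait,E:car5-GO,S:wait,W:empty | queues: N=0 E=0 S=0 W=0
Car 1 crosses at step 4

4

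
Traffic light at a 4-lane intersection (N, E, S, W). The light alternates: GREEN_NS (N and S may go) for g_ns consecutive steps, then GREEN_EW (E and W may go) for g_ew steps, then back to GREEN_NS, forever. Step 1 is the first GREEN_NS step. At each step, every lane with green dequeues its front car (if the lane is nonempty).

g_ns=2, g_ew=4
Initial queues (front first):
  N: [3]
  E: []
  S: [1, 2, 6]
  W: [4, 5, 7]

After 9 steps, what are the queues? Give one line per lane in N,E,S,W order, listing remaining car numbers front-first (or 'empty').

Step 1 [NS]: N:car3-GO,E:wait,S:car1-GO,W:wait | queues: N=0 E=0 S=2 W=3
Step 2 [NS]: N:empty,E:wait,S:car2-GO,W:wait | queues: N=0 E=0 S=1 W=3
Step 3 [EW]: N:wait,E:empty,S:wait,W:car4-GO | queues: N=0 E=0 S=1 W=2
Step 4 [EW]: N:wait,E:empty,S:wait,W:car5-GO | queues: N=0 E=0 S=1 W=1
Step 5 [EW]: N:wait,E:empty,S:wait,W:car7-GO | queues: N=0 E=0 S=1 W=0
Step 6 [EW]: N:wait,E:empty,S:wait,W:empty | queues: N=0 E=0 S=1 W=0
Step 7 [NS]: N:empty,E:wait,S:car6-GO,W:wait | queues: N=0 E=0 S=0 W=0

N: empty
E: empty
S: empty
W: empty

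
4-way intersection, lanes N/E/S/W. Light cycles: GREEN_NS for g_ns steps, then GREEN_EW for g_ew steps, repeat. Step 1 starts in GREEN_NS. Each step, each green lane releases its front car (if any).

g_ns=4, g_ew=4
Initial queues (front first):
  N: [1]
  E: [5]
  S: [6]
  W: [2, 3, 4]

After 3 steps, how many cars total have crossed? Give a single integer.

Answer: 2

Derivation:
Step 1 [NS]: N:car1-GO,E:wait,S:car6-GO,W:wait | queues: N=0 E=1 S=0 W=3
Step 2 [NS]: N:empty,E:wait,S:empty,W:wait | queues: N=0 E=1 S=0 W=3
Step 3 [NS]: N:empty,E:wait,S:empty,W:wait | queues: N=0 E=1 S=0 W=3
Cars crossed by step 3: 2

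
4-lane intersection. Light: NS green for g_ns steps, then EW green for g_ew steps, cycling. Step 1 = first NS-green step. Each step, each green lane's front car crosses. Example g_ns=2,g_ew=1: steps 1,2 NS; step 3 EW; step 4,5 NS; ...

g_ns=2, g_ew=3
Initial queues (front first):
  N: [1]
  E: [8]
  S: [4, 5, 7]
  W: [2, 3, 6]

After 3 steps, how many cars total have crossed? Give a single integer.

Answer: 5

Derivation:
Step 1 [NS]: N:car1-GO,E:wait,S:car4-GO,W:wait | queues: N=0 E=1 S=2 W=3
Step 2 [NS]: N:empty,E:wait,S:car5-GO,W:wait | queues: N=0 E=1 S=1 W=3
Step 3 [EW]: N:wait,E:car8-GO,S:wait,W:car2-GO | queues: N=0 E=0 S=1 W=2
Cars crossed by step 3: 5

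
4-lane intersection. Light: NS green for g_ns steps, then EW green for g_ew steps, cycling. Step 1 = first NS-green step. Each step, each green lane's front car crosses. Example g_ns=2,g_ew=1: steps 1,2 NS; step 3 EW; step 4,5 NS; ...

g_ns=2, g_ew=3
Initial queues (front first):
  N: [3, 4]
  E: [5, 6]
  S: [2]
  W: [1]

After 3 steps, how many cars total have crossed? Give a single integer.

Step 1 [NS]: N:car3-GO,E:wait,S:car2-GO,W:wait | queues: N=1 E=2 S=0 W=1
Step 2 [NS]: N:car4-GO,E:wait,S:empty,W:wait | queues: N=0 E=2 S=0 W=1
Step 3 [EW]: N:wait,E:car5-GO,S:wait,W:car1-GO | queues: N=0 E=1 S=0 W=0
Cars crossed by step 3: 5

Answer: 5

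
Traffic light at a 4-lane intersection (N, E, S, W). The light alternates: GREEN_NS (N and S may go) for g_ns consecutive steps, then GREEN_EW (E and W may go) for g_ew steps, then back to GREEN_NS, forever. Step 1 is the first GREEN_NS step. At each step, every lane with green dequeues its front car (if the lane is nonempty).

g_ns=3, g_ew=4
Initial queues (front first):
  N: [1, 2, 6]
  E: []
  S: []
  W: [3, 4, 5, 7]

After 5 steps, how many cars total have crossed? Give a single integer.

Step 1 [NS]: N:car1-GO,E:wait,S:empty,W:wait | queues: N=2 E=0 S=0 W=4
Step 2 [NS]: N:car2-GO,E:wait,S:empty,W:wait | queues: N=1 E=0 S=0 W=4
Step 3 [NS]: N:car6-GO,E:wait,S:empty,W:wait | queues: N=0 E=0 S=0 W=4
Step 4 [EW]: N:wait,E:empty,S:wait,W:car3-GO | queues: N=0 E=0 S=0 W=3
Step 5 [EW]: N:wait,E:empty,S:wait,W:car4-GO | queues: N=0 E=0 S=0 W=2
Cars crossed by step 5: 5

Answer: 5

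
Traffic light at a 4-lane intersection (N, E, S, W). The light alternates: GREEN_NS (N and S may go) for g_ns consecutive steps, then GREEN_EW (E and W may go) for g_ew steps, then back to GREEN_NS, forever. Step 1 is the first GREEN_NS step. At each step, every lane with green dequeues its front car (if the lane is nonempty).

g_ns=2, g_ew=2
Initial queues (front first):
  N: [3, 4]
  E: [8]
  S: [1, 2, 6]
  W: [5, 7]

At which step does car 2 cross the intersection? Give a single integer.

Step 1 [NS]: N:car3-GO,E:wait,S:car1-GO,W:wait | queues: N=1 E=1 S=2 W=2
Step 2 [NS]: N:car4-GO,E:wait,S:car2-GO,W:wait | queues: N=0 E=1 S=1 W=2
Step 3 [EW]: N:wait,E:car8-GO,S:wait,W:car5-GO | queues: N=0 E=0 S=1 W=1
Step 4 [EW]: N:wait,E:empty,S:wait,W:car7-GO | queues: N=0 E=0 S=1 W=0
Step 5 [NS]: N:empty,E:wait,S:car6-GO,W:wait | queues: N=0 E=0 S=0 W=0
Car 2 crosses at step 2

2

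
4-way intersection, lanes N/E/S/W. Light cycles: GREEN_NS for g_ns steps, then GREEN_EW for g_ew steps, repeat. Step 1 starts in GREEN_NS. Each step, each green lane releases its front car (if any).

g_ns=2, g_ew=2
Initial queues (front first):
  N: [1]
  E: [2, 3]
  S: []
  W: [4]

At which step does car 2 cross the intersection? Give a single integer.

Step 1 [NS]: N:car1-GO,E:wait,S:empty,W:wait | queues: N=0 E=2 S=0 W=1
Step 2 [NS]: N:empty,E:wait,S:empty,W:wait | queues: N=0 E=2 S=0 W=1
Step 3 [EW]: N:wait,E:car2-GO,S:wait,W:car4-GO | queues: N=0 E=1 S=0 W=0
Step 4 [EW]: N:wait,E:car3-GO,S:wait,W:empty | queues: N=0 E=0 S=0 W=0
Car 2 crosses at step 3

3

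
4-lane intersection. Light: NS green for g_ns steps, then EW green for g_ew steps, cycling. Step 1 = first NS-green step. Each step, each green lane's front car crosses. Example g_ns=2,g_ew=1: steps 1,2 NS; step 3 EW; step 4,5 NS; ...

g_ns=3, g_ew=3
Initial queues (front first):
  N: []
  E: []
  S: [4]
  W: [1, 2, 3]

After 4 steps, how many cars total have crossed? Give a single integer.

Answer: 2

Derivation:
Step 1 [NS]: N:empty,E:wait,S:car4-GO,W:wait | queues: N=0 E=0 S=0 W=3
Step 2 [NS]: N:empty,E:wait,S:empty,W:wait | queues: N=0 E=0 S=0 W=3
Step 3 [NS]: N:empty,E:wait,S:empty,W:wait | queues: N=0 E=0 S=0 W=3
Step 4 [EW]: N:wait,E:empty,S:wait,W:car1-GO | queues: N=0 E=0 S=0 W=2
Cars crossed by step 4: 2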